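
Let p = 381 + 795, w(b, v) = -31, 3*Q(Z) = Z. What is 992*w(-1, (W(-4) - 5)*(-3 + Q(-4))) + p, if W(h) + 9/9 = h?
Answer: -29576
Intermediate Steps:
W(h) = -1 + h
Q(Z) = Z/3
p = 1176
992*w(-1, (W(-4) - 5)*(-3 + Q(-4))) + p = 992*(-31) + 1176 = -30752 + 1176 = -29576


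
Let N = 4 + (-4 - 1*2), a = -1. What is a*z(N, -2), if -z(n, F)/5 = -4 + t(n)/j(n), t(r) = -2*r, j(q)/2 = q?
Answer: -25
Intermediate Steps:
j(q) = 2*q
N = -2 (N = 4 + (-4 - 2) = 4 - 6 = -2)
z(n, F) = 25 (z(n, F) = -5*(-4 + (-2*n)/((2*n))) = -5*(-4 + (1/(2*n))*(-2*n)) = -5*(-4 - 1) = -5*(-5) = 25)
a*z(N, -2) = -1*25 = -25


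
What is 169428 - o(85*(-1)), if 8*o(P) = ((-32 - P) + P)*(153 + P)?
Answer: 169700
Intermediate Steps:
o(P) = -612 - 4*P (o(P) = (((-32 - P) + P)*(153 + P))/8 = (-32*(153 + P))/8 = (-4896 - 32*P)/8 = -612 - 4*P)
169428 - o(85*(-1)) = 169428 - (-612 - 340*(-1)) = 169428 - (-612 - 4*(-85)) = 169428 - (-612 + 340) = 169428 - 1*(-272) = 169428 + 272 = 169700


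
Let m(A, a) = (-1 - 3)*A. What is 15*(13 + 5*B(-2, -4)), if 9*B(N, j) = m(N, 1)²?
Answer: 2185/3 ≈ 728.33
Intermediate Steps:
m(A, a) = -4*A
B(N, j) = 16*N²/9 (B(N, j) = (-4*N)²/9 = (16*N²)/9 = 16*N²/9)
15*(13 + 5*B(-2, -4)) = 15*(13 + 5*((16/9)*(-2)²)) = 15*(13 + 5*((16/9)*4)) = 15*(13 + 5*(64/9)) = 15*(13 + 320/9) = 15*(437/9) = 2185/3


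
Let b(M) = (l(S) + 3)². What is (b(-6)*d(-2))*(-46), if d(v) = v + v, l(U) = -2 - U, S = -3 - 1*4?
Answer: 11776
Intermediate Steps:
S = -7 (S = -3 - 4 = -7)
d(v) = 2*v
b(M) = 64 (b(M) = ((-2 - 1*(-7)) + 3)² = ((-2 + 7) + 3)² = (5 + 3)² = 8² = 64)
(b(-6)*d(-2))*(-46) = (64*(2*(-2)))*(-46) = (64*(-4))*(-46) = -256*(-46) = 11776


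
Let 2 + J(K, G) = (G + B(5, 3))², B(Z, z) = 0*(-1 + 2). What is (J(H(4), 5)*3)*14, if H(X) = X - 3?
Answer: 966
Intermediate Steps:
B(Z, z) = 0 (B(Z, z) = 0*1 = 0)
H(X) = -3 + X
J(K, G) = -2 + G² (J(K, G) = -2 + (G + 0)² = -2 + G²)
(J(H(4), 5)*3)*14 = ((-2 + 5²)*3)*14 = ((-2 + 25)*3)*14 = (23*3)*14 = 69*14 = 966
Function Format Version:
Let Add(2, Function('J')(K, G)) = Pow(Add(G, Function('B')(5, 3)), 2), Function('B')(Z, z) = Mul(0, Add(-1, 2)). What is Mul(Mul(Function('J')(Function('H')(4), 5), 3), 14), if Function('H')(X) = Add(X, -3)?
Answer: 966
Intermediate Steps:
Function('B')(Z, z) = 0 (Function('B')(Z, z) = Mul(0, 1) = 0)
Function('H')(X) = Add(-3, X)
Function('J')(K, G) = Add(-2, Pow(G, 2)) (Function('J')(K, G) = Add(-2, Pow(Add(G, 0), 2)) = Add(-2, Pow(G, 2)))
Mul(Mul(Function('J')(Function('H')(4), 5), 3), 14) = Mul(Mul(Add(-2, Pow(5, 2)), 3), 14) = Mul(Mul(Add(-2, 25), 3), 14) = Mul(Mul(23, 3), 14) = Mul(69, 14) = 966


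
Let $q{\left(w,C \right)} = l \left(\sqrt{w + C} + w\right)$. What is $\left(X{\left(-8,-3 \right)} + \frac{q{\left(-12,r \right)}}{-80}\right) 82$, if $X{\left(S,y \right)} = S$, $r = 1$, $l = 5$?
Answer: $- \frac{1189}{2} - \frac{41 i \sqrt{11}}{8} \approx -594.5 - 16.998 i$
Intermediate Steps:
$q{\left(w,C \right)} = 5 w + 5 \sqrt{C + w}$ ($q{\left(w,C \right)} = 5 \left(\sqrt{w + C} + w\right) = 5 \left(\sqrt{C + w} + w\right) = 5 \left(w + \sqrt{C + w}\right) = 5 w + 5 \sqrt{C + w}$)
$\left(X{\left(-8,-3 \right)} + \frac{q{\left(-12,r \right)}}{-80}\right) 82 = \left(-8 + \frac{5 \left(-12\right) + 5 \sqrt{1 - 12}}{-80}\right) 82 = \left(-8 + \left(-60 + 5 \sqrt{-11}\right) \left(- \frac{1}{80}\right)\right) 82 = \left(-8 + \left(-60 + 5 i \sqrt{11}\right) \left(- \frac{1}{80}\right)\right) 82 = \left(-8 + \left(\frac{3}{4} - \frac{i \sqrt{11}}{16}\right)\right) 82 = \left(- \frac{29}{4} - \frac{i \sqrt{11}}{16}\right) 82 = - \frac{1189}{2} - \frac{41 i \sqrt{11}}{8}$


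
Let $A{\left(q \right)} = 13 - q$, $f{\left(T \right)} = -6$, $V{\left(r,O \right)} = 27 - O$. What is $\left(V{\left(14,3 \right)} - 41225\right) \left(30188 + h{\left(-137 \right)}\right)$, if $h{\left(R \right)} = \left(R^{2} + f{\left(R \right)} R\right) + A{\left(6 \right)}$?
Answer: $-2051232986$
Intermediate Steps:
$h{\left(R \right)} = 7 + R^{2} - 6 R$ ($h{\left(R \right)} = \left(R^{2} - 6 R\right) + \left(13 - 6\right) = \left(R^{2} - 6 R\right) + 7 = 7 + R^{2} - 6 R$)
$\left(V{\left(14,3 \right)} - 41225\right) \left(30188 + h{\left(-137 \right)}\right) = \left(\left(27 - 3\right) - 41225\right) \left(30188 + \left(7 + \left(-137\right)^{2} - -822\right)\right) = \left(\left(27 - 3\right) - 41225\right) \left(30188 + \left(7 + 18769 + 822\right)\right) = \left(24 - 41225\right) \left(30188 + 19598\right) = \left(-41201\right) 49786 = -2051232986$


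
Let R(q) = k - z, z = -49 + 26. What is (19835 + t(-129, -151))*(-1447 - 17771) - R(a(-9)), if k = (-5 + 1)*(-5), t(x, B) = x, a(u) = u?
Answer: -378709951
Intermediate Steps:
z = -23
k = 20 (k = -4*(-5) = 20)
R(q) = 43 (R(q) = 20 - 1*(-23) = 20 + 23 = 43)
(19835 + t(-129, -151))*(-1447 - 17771) - R(a(-9)) = (19835 - 129)*(-1447 - 17771) - 1*43 = 19706*(-19218) - 43 = -378709908 - 43 = -378709951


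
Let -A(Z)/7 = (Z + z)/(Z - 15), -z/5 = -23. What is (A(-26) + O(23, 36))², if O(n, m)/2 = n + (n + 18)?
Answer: 34468641/1681 ≈ 20505.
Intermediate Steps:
z = 115 (z = -5*(-23) = 115)
O(n, m) = 36 + 4*n (O(n, m) = 2*(n + (n + 18)) = 2*(n + (18 + n)) = 2*(18 + 2*n) = 36 + 4*n)
A(Z) = -7*(115 + Z)/(-15 + Z) (A(Z) = -7*(Z + 115)/(Z - 15) = -7*(115 + Z)/(-15 + Z))
(A(-26) + O(23, 36))² = (7*(-115 - 1*(-26))/(-15 - 26) + (36 + 4*23))² = (7*(-115 + 26)/(-41) + (36 + 92))² = (7*(-1/41)*(-89) + 128)² = (623/41 + 128)² = (5871/41)² = 34468641/1681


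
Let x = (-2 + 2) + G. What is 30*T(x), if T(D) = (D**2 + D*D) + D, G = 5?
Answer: 1650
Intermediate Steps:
x = 5 (x = (-2 + 2) + 5 = 0 + 5 = 5)
T(D) = D + 2*D**2 (T(D) = (D**2 + D**2) + D = 2*D**2 + D = D + 2*D**2)
30*T(x) = 30*(5*(1 + 2*5)) = 30*(5*(1 + 10)) = 30*(5*11) = 30*55 = 1650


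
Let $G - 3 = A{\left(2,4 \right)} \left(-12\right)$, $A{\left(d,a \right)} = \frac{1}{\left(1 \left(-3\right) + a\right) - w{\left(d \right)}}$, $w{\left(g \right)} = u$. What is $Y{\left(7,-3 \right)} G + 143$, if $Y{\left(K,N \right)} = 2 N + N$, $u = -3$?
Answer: $143$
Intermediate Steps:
$w{\left(g \right)} = -3$
$Y{\left(K,N \right)} = 3 N$
$A{\left(d,a \right)} = \frac{1}{a}$ ($A{\left(d,a \right)} = \frac{1}{\left(1 \left(-3\right) + a\right) - -3} = \frac{1}{\left(-3 + a\right) + 3} = \frac{1}{a}$)
$G = 0$ ($G = 3 + \frac{1}{4} \left(-12\right) = 3 - 3 = 0$)
$Y{\left(7,-3 \right)} G + 143 = 3 \left(-3\right) 0 + 143 = \left(-9\right) 0 + 143 = 0 + 143 = 143$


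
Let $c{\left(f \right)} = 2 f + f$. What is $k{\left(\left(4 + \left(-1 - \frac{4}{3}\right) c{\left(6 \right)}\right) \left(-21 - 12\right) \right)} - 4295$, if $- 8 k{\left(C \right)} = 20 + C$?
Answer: $- \frac{17817}{4} \approx -4454.3$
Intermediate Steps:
$c{\left(f \right)} = 3 f$
$k{\left(C \right)} = - \frac{5}{2} - \frac{C}{8}$ ($k{\left(C \right)} = - \frac{20 + C}{8} = - \frac{5}{2} - \frac{C}{8}$)
$k{\left(\left(4 + \left(-1 - \frac{4}{3}\right) c{\left(6 \right)}\right) \left(-21 - 12\right) \right)} - 4295 = \left(- \frac{5}{2} - \frac{\left(4 + \left(-1 - \frac{4}{3}\right) 3 \cdot 6\right) \left(-21 - 12\right)}{8}\right) - 4295 = \left(- \frac{5}{2} - \frac{\left(4 + \left(-1 - \frac{4}{3}\right) 18\right) \left(-33\right)}{8}\right) - 4295 = \left(- \frac{5}{2} - \frac{\left(4 - 42\right) \left(-33\right)}{8}\right) - 4295 = \left(- \frac{5}{2} - \frac{\left(-38\right) \left(-33\right)}{8}\right) - 4295 = \left(- \frac{5}{2} - \frac{627}{4}\right) - 4295 = - \frac{637}{4} - 4295 = - \frac{17817}{4}$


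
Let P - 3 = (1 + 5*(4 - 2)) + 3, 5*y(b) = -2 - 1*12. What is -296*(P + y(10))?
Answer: -21016/5 ≈ -4203.2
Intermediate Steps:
y(b) = -14/5 (y(b) = (-2 - 1*12)/5 = (-2 - 12)/5 = (⅕)*(-14) = -14/5)
P = 17 (P = 3 + ((1 + 5*(4 - 2)) + 3) = 3 + ((1 + 5*2) + 3) = 3 + ((1 + 10) + 3) = 3 + (11 + 3) = 3 + 14 = 17)
-296*(P + y(10)) = -296*(17 - 14/5) = -296*71/5 = -21016/5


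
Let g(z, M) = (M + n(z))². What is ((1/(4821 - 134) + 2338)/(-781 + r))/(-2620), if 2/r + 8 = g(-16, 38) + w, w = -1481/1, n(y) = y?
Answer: 2202599607/1927722173116 ≈ 0.0011426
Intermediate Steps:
w = -1481 (w = -1481*1 = -1481)
g(z, M) = (M + z)²
r = -2/1005 (r = 2/(-8 + ((38 - 16)² - 1481)) = 2/(-8 + (22² - 1481)) = 2/(-8 + (484 - 1481)) = 2/(-8 - 997) = 2/(-1005) = 2*(-1/1005) = -2/1005 ≈ -0.0019901)
((1/(4821 - 134) + 2338)/(-781 + r))/(-2620) = ((1/(4821 - 134) + 2338)/(-781 - 2/1005))/(-2620) = ((1/4687 + 2338)/(-784907/1005))*(-1/2620) = ((1/4687 + 2338)*(-1005/784907))*(-1/2620) = ((10958207/4687)*(-1005/784907))*(-1/2620) = -11012998035/3678859109*(-1/2620) = 2202599607/1927722173116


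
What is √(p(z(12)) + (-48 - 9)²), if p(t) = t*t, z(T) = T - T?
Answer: 57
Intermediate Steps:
z(T) = 0
p(t) = t²
√(p(z(12)) + (-48 - 9)²) = √(0² + (-48 - 9)²) = √(0 + (-57)²) = √(0 + 3249) = √3249 = 57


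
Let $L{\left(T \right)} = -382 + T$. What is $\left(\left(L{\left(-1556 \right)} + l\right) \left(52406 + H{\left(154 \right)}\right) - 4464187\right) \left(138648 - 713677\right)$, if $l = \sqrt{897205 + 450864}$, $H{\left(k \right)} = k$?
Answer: $61140226963543 - 30223524240 \sqrt{1348069} \approx 2.6049 \cdot 10^{13}$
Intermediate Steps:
$l = \sqrt{1348069} \approx 1161.1$
$\left(\left(L{\left(-1556 \right)} + l\right) \left(52406 + H{\left(154 \right)}\right) - 4464187\right) \left(138648 - 713677\right) = \left(\left(\left(-382 - 1556\right) + \sqrt{1348069}\right) \left(52406 + 154\right) - 4464187\right) \left(138648 - 713677\right) = \left(\left(-1938 + \sqrt{1348069}\right) 52560 - 4464187\right) \left(-575029\right) = \left(\left(-101861280 + 52560 \sqrt{1348069}\right) - 4464187\right) \left(-575029\right) = \left(-106325467 + 52560 \sqrt{1348069}\right) \left(-575029\right) = 61140226963543 - 30223524240 \sqrt{1348069}$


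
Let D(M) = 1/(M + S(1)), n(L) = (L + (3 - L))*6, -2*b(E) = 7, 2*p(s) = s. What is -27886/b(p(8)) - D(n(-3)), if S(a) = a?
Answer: 1059661/133 ≈ 7967.4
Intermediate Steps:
p(s) = s/2
b(E) = -7/2 (b(E) = -½*7 = -7/2)
n(L) = 18 (n(L) = 3*6 = 18)
D(M) = 1/(1 + M) (D(M) = 1/(M + 1) = 1/(1 + M))
-27886/b(p(8)) - D(n(-3)) = -27886/(-7/2) - 1/(1 + 18) = -27886*(-2/7) - 1/19 = 55772/7 - 1*1/19 = 55772/7 - 1/19 = 1059661/133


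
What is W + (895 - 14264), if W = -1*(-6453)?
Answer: -6916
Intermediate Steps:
W = 6453
W + (895 - 14264) = 6453 + (895 - 14264) = 6453 - 13369 = -6916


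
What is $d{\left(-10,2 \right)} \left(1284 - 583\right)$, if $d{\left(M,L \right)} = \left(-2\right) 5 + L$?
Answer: $-5608$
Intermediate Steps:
$d{\left(M,L \right)} = -10 + L$
$d{\left(-10,2 \right)} \left(1284 - 583\right) = \left(-10 + 2\right) \left(1284 - 583\right) = \left(-8\right) 701 = -5608$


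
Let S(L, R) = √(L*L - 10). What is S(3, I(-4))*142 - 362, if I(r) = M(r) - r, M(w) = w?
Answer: -362 + 142*I ≈ -362.0 + 142.0*I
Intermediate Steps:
I(r) = 0 (I(r) = r - r = 0)
S(L, R) = √(-10 + L²) (S(L, R) = √(L² - 10) = √(-10 + L²))
S(3, I(-4))*142 - 362 = √(-10 + 3²)*142 - 362 = √(-10 + 9)*142 - 362 = √(-1)*142 - 362 = I*142 - 362 = 142*I - 362 = -362 + 142*I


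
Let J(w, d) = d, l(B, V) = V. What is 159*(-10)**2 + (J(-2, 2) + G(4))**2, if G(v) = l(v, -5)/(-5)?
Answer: 15909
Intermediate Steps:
G(v) = 1 (G(v) = -5/(-5) = -5*(-1/5) = 1)
159*(-10)**2 + (J(-2, 2) + G(4))**2 = 159*(-10)**2 + (2 + 1)**2 = 159*100 + 3**2 = 15900 + 9 = 15909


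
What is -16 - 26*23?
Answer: -614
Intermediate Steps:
-16 - 26*23 = -16 - 598 = -614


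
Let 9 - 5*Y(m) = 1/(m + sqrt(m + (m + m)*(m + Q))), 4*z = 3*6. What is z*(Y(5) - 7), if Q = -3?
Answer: -2349/100 ≈ -23.490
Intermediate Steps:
z = 9/2 (z = (3*6)/4 = (1/4)*18 = 9/2 ≈ 4.5000)
Y(m) = 9/5 - 1/(5*(m + sqrt(m + 2*m*(-3 + m)))) (Y(m) = 9/5 - 1/(5*(m + sqrt(m + (m + m)*(m - 3)))) = 9/5 - 1/(5*(m + sqrt(m + (2*m)*(-3 + m)))) = 9/5 - 1/(5*(m + sqrt(m + 2*m*(-3 + m)))))
z*(Y(5) - 7) = 9*((-1 + 9*5 + 9*sqrt(5*(-5 + 2*5)))/(5*(5 + sqrt(5*(-5 + 2*5)))) - 7)/2 = 9*((-1 + 45 + 9*sqrt(5*(-5 + 10)))/(5*(5 + sqrt(5*(-5 + 10)))) - 7)/2 = 9*((-1 + 45 + 9*sqrt(5*5))/(5*(5 + sqrt(5*5))) - 7)/2 = 9*((-1 + 45 + 9*sqrt(25))/(5*(5 + sqrt(25))) - 7)/2 = 9*((-1 + 45 + 9*5)/(5*(5 + 5)) - 7)/2 = 9*((1/5)*(-1 + 45 + 45)/10 - 7)/2 = 9*((1/5)*(1/10)*89 - 7)/2 = 9*(89/50 - 7)/2 = (9/2)*(-261/50) = -2349/100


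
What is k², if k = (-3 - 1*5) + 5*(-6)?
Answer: 1444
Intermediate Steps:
k = -38 (k = (-3 - 5) - 30 = -8 - 30 = -38)
k² = (-38)² = 1444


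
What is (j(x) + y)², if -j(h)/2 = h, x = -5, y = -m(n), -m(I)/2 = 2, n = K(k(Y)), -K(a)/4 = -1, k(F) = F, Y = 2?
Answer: 196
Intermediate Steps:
K(a) = 4 (K(a) = -4*(-1) = 4)
n = 4
m(I) = -4 (m(I) = -2*2 = -4)
y = 4 (y = -1*(-4) = 4)
j(h) = -2*h
(j(x) + y)² = (-2*(-5) + 4)² = (10 + 4)² = 14² = 196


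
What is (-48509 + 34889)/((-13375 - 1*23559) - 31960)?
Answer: 6810/34447 ≈ 0.19770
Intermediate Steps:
(-48509 + 34889)/((-13375 - 1*23559) - 31960) = -13620/((-13375 - 23559) - 31960) = -13620/(-36934 - 31960) = -13620/(-68894) = -13620*(-1/68894) = 6810/34447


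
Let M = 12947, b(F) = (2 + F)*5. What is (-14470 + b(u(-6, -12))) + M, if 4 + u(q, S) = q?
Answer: -1563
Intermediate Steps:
u(q, S) = -4 + q
b(F) = 10 + 5*F
(-14470 + b(u(-6, -12))) + M = (-14470 + (10 + 5*(-4 - 6))) + 12947 = (-14470 + (10 + 5*(-10))) + 12947 = (-14470 + (10 - 50)) + 12947 = (-14470 - 40) + 12947 = -14510 + 12947 = -1563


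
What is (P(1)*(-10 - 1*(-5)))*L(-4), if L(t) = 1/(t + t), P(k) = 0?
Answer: 0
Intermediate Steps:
L(t) = 1/(2*t)
(P(1)*(-10 - 1*(-5)))*L(-4) = (0*(-10 - 1*(-5)))*((½)/(-4)) = (0*(-10 + 5))*((½)*(-¼)) = (0*(-5))*(-⅛) = 0*(-⅛) = 0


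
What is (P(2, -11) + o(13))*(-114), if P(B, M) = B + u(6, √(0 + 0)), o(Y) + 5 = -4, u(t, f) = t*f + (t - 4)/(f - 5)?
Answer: 4218/5 ≈ 843.60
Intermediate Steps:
u(t, f) = f*t + (-4 + t)/(-5 + f)
o(Y) = -9 (o(Y) = -5 - 4 = -9)
P(B, M) = -⅖ + B (P(B, M) = B + (-4 + 6 + 6*(√(0 + 0))² - 5*√(0 + 0)*6)/(-5 + √(0 + 0)) = B + (-4 + 6 + 6*(√0)² - 5*√0*6)/(-5 + √0) = B + (-4 + 6 + 6*0² - 5*0*6)/(-5 + 0) = B + (-4 + 6 + 6*0 + 0)/(-5) = B - (-4 + 6 + 0 + 0)/5 = B - ⅕*2 = B - ⅖ = -⅖ + B)
(P(2, -11) + o(13))*(-114) = ((-⅖ + 2) - 9)*(-114) = (8/5 - 9)*(-114) = -37/5*(-114) = 4218/5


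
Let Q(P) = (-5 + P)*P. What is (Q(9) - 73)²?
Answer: 1369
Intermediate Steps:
Q(P) = P*(-5 + P)
(Q(9) - 73)² = (9*(-5 + 9) - 73)² = (9*4 - 73)² = (36 - 73)² = (-37)² = 1369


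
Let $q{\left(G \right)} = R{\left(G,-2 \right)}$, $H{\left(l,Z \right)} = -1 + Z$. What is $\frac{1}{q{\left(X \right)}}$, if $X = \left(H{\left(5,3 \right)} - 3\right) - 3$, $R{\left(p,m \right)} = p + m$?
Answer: $- \frac{1}{6} \approx -0.16667$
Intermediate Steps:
$R{\left(p,m \right)} = m + p$
$X = -4$ ($X = \left(\left(-1 + 3\right) - 3\right) - 3 = \left(2 - 3\right) - 3 = -1 - 3 = -4$)
$q{\left(G \right)} = -2 + G$
$\frac{1}{q{\left(X \right)}} = \frac{1}{-2 - 4} = \frac{1}{-6} = - \frac{1}{6}$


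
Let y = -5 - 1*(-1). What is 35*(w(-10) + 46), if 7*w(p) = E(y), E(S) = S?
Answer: 1590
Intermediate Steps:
y = -4 (y = -5 + 1 = -4)
w(p) = -4/7 (w(p) = (1/7)*(-4) = -4/7)
35*(w(-10) + 46) = 35*(-4/7 + 46) = 35*(318/7) = 1590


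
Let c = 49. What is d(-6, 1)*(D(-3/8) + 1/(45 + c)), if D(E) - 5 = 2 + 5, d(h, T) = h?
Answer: -3387/47 ≈ -72.064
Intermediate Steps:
D(E) = 12 (D(E) = 5 + (2 + 5) = 5 + 7 = 12)
d(-6, 1)*(D(-3/8) + 1/(45 + c)) = -6*(12 + 1/(45 + 49)) = -6*(12 + 1/94) = -6*1129/94 = -3387/47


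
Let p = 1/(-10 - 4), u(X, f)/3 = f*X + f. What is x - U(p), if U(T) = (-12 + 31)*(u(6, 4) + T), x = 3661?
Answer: 28929/14 ≈ 2066.4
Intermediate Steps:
u(X, f) = 3*f + 3*X*f (u(X, f) = 3*(f*X + f) = 3*(X*f + f) = 3*(f + X*f) = 3*f + 3*X*f)
p = -1/14 (p = 1/(-14) = -1/14 ≈ -0.071429)
U(T) = 1596 + 19*T (U(T) = (-12 + 31)*(3*4*(1 + 6) + T) = 19*(3*4*7 + T) = 19*(84 + T) = 1596 + 19*T)
x - U(p) = 3661 - (1596 + 19*(-1/14)) = 3661 - (1596 - 19/14) = 3661 - 1*22325/14 = 3661 - 22325/14 = 28929/14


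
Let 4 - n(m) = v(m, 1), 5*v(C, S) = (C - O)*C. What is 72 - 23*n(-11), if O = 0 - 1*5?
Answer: 1418/5 ≈ 283.60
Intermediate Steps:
O = -5 (O = 0 - 5 = -5)
v(C, S) = C*(5 + C)/5 (v(C, S) = ((C - 1*(-5))*C)/5 = ((C + 5)*C)/5 = ((5 + C)*C)/5 = (C*(5 + C))/5 = C*(5 + C)/5)
n(m) = 4 - m*(5 + m)/5
72 - 23*n(-11) = 72 - 23*(4 - 1/5*(-11)*(5 - 11)) = 72 - 23*(4 - 1/5*(-11)*(-6)) = 72 - 23*(4 - 66/5) = 72 - 23*(-46/5) = 72 + 1058/5 = 1418/5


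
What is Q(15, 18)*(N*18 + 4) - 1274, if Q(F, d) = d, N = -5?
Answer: -2822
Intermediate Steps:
Q(15, 18)*(N*18 + 4) - 1274 = 18*(-5*18 + 4) - 1274 = 18*(-90 + 4) - 1274 = 18*(-86) - 1274 = -1548 - 1274 = -2822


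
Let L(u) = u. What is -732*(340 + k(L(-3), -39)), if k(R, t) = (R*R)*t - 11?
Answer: 16104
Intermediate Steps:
k(R, t) = -11 + t*R² (k(R, t) = R²*t - 11 = t*R² - 11 = -11 + t*R²)
-732*(340 + k(L(-3), -39)) = -732*(340 + (-11 - 39*(-3)²)) = -732*(340 + (-11 - 39*9)) = -732*(340 + (-11 - 351)) = -732*(340 - 362) = -732*(-22) = 16104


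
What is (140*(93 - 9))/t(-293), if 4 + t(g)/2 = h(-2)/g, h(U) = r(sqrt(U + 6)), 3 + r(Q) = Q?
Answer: -1722840/1171 ≈ -1471.3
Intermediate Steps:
r(Q) = -3 + Q
h(U) = -3 + sqrt(6 + U) (h(U) = -3 + sqrt(U + 6) = -3 + sqrt(6 + U))
t(g) = -8 - 2/g (t(g) = -8 + 2*((-3 + sqrt(6 - 2))/g) = -8 + 2*((-3 + sqrt(4))/g) = -8 + 2*((-3 + 2)/g) = -8 + 2*(-1/g) = -8 - 2/g)
(140*(93 - 9))/t(-293) = (140*(93 - 9))/(-8 - 2/(-293)) = (140*84)/(-8 - 2*(-1/293)) = 11760/(-8 + 2/293) = 11760/(-2342/293) = 11760*(-293/2342) = -1722840/1171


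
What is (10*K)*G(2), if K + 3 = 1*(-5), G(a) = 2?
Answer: -160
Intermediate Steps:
K = -8 (K = -3 + 1*(-5) = -3 - 5 = -8)
(10*K)*G(2) = (10*(-8))*2 = -80*2 = -160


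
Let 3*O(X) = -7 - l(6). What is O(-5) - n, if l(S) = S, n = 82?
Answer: -259/3 ≈ -86.333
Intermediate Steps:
O(X) = -13/3 (O(X) = (-7 - 1*6)/3 = (-7 - 6)/3 = (⅓)*(-13) = -13/3)
O(-5) - n = -13/3 - 1*82 = -13/3 - 82 = -259/3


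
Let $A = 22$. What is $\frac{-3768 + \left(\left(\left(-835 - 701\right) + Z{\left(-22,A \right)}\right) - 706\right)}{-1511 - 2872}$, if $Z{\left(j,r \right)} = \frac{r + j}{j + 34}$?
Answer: $\frac{6010}{4383} \approx 1.3712$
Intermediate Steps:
$Z{\left(j,r \right)} = \frac{j + r}{34 + j}$
$\frac{-3768 + \left(\left(\left(-835 - 701\right) + Z{\left(-22,A \right)}\right) - 706\right)}{-1511 - 2872} = \frac{-3768 + \left(\left(\left(-835 - 701\right) + \frac{-22 + 22}{34 - 22}\right) - 706\right)}{-1511 - 2872} = \frac{-3768 + \left(\left(\left(-835 - 701\right) + \frac{1}{12} \cdot 0\right) - 706\right)}{-4383} = \left(-3768 + \left(\left(-1536 + \frac{1}{12} \cdot 0\right) - 706\right)\right) \left(- \frac{1}{4383}\right) = \left(-3768 + \left(\left(-1536 + 0\right) - 706\right)\right) \left(- \frac{1}{4383}\right) = \left(-3768 - 2242\right) \left(- \frac{1}{4383}\right) = \left(-6010\right) \left(- \frac{1}{4383}\right) = \frac{6010}{4383}$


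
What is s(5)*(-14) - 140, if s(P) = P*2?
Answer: -280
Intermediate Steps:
s(P) = 2*P
s(5)*(-14) - 140 = (2*5)*(-14) - 140 = 10*(-14) - 140 = -140 - 140 = -280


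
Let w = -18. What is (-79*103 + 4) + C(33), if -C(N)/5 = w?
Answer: -8043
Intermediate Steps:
C(N) = 90 (C(N) = -5*(-18) = 90)
(-79*103 + 4) + C(33) = (-79*103 + 4) + 90 = (-8137 + 4) + 90 = -8133 + 90 = -8043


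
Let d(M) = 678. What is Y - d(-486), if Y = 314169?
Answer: 313491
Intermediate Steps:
Y - d(-486) = 314169 - 1*678 = 314169 - 678 = 313491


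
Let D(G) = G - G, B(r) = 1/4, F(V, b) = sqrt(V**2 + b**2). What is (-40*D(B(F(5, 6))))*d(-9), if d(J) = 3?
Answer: 0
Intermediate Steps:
B(r) = 1/4
D(G) = 0
(-40*D(B(F(5, 6))))*d(-9) = -40*0*3 = 0*3 = 0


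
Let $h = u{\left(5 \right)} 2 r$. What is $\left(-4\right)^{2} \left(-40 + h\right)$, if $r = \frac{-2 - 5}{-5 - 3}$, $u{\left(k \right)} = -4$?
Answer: $-752$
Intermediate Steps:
$r = \frac{7}{8}$ ($r = - \frac{7}{-8} = \left(-7\right) \left(- \frac{1}{8}\right) = \frac{7}{8} \approx 0.875$)
$h = -7$ ($h = \left(-4\right) 2 \cdot \frac{7}{8} = \left(-8\right) \frac{7}{8} = -7$)
$\left(-4\right)^{2} \left(-40 + h\right) = \left(-4\right)^{2} \left(-40 - 7\right) = 16 \left(-47\right) = -752$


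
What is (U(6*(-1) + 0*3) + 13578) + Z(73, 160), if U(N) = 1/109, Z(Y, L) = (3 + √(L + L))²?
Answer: 1515864/109 + 48*√5 ≈ 14014.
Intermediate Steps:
Z(Y, L) = (3 + √2*√L)² (Z(Y, L) = (3 + √(2*L))² = (3 + √2*√L)²)
U(N) = 1/109
(U(6*(-1) + 0*3) + 13578) + Z(73, 160) = (1/109 + 13578) + (3 + √2*√160)² = 1480003/109 + (3 + √2*(4*√10))² = 1480003/109 + (3 + 8*√5)²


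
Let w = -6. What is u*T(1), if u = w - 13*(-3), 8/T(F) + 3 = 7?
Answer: 66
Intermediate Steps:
T(F) = 2 (T(F) = 8/(-3 + 7) = 8/4 = 8*(1/4) = 2)
u = 33 (u = -6 - 13*(-3) = -6 + 39 = 33)
u*T(1) = 33*2 = 66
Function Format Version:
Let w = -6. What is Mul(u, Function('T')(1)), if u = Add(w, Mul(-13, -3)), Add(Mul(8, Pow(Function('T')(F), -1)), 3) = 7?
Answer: 66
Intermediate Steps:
Function('T')(F) = 2 (Function('T')(F) = Mul(8, Pow(Add(-3, 7), -1)) = Mul(8, Pow(4, -1)) = Mul(8, Rational(1, 4)) = 2)
u = 33 (u = Add(-6, Mul(-13, -3)) = Add(-6, 39) = 33)
Mul(u, Function('T')(1)) = Mul(33, 2) = 66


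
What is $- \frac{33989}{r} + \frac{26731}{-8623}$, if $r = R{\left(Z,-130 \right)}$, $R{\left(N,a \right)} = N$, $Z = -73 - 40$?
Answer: $\frac{290066544}{974399} \approx 297.69$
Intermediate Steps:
$Z = -113$ ($Z = -73 - 40 = -113$)
$r = -113$
$- \frac{33989}{r} + \frac{26731}{-8623} = - \frac{33989}{-113} + \frac{26731}{-8623} = \left(-33989\right) \left(- \frac{1}{113}\right) + 26731 \left(- \frac{1}{8623}\right) = \frac{33989}{113} - \frac{26731}{8623} = \frac{290066544}{974399}$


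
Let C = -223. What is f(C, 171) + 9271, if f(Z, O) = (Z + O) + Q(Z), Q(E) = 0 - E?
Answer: 9442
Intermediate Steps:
Q(E) = -E
f(Z, O) = O (f(Z, O) = (Z + O) - Z = (O + Z) - Z = O)
f(C, 171) + 9271 = 171 + 9271 = 9442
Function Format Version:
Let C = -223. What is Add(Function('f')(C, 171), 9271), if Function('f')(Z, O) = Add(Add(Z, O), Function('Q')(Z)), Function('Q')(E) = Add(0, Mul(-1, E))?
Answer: 9442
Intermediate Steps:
Function('Q')(E) = Mul(-1, E)
Function('f')(Z, O) = O (Function('f')(Z, O) = Add(Add(Z, O), Mul(-1, Z)) = Add(Add(O, Z), Mul(-1, Z)) = O)
Add(Function('f')(C, 171), 9271) = Add(171, 9271) = 9442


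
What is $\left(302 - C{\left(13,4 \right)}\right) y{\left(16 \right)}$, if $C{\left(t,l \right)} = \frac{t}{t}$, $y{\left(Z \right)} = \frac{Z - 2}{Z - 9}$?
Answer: $602$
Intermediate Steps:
$y{\left(Z \right)} = \frac{-2 + Z}{-9 + Z}$
$C{\left(t,l \right)} = 1$
$\left(302 - C{\left(13,4 \right)}\right) y{\left(16 \right)} = \left(302 - 1\right) \frac{-2 + 16}{-9 + 16} = \left(302 - 1\right) \frac{1}{7} \cdot 14 = 301 \cdot \frac{1}{7} \cdot 14 = 301 \cdot 2 = 602$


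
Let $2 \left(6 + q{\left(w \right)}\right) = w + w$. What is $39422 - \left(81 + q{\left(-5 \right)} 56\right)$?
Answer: $39957$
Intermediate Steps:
$q{\left(w \right)} = -6 + w$ ($q{\left(w \right)} = -6 + \frac{w + w}{2} = -6 + \frac{2 w}{2} = -6 + w$)
$39422 - \left(81 + q{\left(-5 \right)} 56\right) = 39422 - \left(81 + \left(-6 - 5\right) 56\right) = 39422 - \left(81 - 616\right) = 39422 - -535 = 39422 + 535 = 39957$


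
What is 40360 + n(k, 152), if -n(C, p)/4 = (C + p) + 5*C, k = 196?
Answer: 35048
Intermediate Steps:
n(C, p) = -24*C - 4*p (n(C, p) = -4*((C + p) + 5*C) = -4*(p + 6*C) = -24*C - 4*p)
40360 + n(k, 152) = 40360 + (-24*196 - 4*152) = 40360 + (-4704 - 608) = 40360 - 5312 = 35048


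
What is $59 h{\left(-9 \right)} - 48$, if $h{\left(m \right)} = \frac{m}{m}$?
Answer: $11$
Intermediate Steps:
$h{\left(m \right)} = 1$
$59 h{\left(-9 \right)} - 48 = 59 \cdot 1 - 48 = 59 - 48 = 11$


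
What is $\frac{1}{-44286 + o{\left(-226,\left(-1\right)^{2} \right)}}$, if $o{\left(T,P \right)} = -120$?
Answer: $- \frac{1}{44406} \approx -2.2519 \cdot 10^{-5}$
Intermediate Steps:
$\frac{1}{-44286 + o{\left(-226,\left(-1\right)^{2} \right)}} = \frac{1}{-44286 - 120} = \frac{1}{-44406} = - \frac{1}{44406}$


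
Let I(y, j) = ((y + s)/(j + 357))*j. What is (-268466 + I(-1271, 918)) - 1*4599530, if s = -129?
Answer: -4869004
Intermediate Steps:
I(y, j) = j*(-129 + y)/(357 + j) (I(y, j) = ((y - 129)/(j + 357))*j = ((-129 + y)/(357 + j))*j = j*(-129 + y)/(357 + j))
(-268466 + I(-1271, 918)) - 1*4599530 = (-268466 + 918*(-129 - 1271)/(357 + 918)) - 1*4599530 = (-268466 + 918*(-1400)/1275) - 4599530 = (-268466 + 918*(1/1275)*(-1400)) - 4599530 = (-268466 - 1008) - 4599530 = -269474 - 4599530 = -4869004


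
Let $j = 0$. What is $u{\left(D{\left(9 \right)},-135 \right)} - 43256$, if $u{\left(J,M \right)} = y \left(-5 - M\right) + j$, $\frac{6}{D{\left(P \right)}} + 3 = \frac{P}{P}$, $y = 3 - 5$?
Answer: $-43516$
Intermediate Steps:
$y = -2$
$D{\left(P \right)} = -3$ ($D{\left(P \right)} = \frac{6}{-3 + \frac{P}{P}} = \frac{6}{-3 + 1} = \frac{6}{-2} = 6 \left(- \frac{1}{2}\right) = -3$)
$u{\left(J,M \right)} = 10 + 2 M$ ($u{\left(J,M \right)} = - 2 \left(-5 - M\right) + 0 = \left(10 + 2 M\right) + 0 = 10 + 2 M$)
$u{\left(D{\left(9 \right)},-135 \right)} - 43256 = \left(10 + 2 \left(-135\right)\right) - 43256 = \left(10 - 270\right) - 43256 = -260 - 43256 = -43516$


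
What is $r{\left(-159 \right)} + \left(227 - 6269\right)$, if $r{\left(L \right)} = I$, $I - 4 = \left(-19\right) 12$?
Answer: $-6266$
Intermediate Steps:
$I = -224$ ($I = 4 - 228 = -224$)
$r{\left(L \right)} = -224$
$r{\left(-159 \right)} + \left(227 - 6269\right) = -224 + \left(227 - 6269\right) = -224 - 6042 = -6266$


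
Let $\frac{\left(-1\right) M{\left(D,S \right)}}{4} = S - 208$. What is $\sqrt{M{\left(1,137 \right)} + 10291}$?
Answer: $15 \sqrt{47} \approx 102.83$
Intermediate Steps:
$M{\left(D,S \right)} = 832 - 4 S$ ($M{\left(D,S \right)} = - 4 \left(S - 208\right) = - 4 \left(-208 + S\right) = 832 - 4 S$)
$\sqrt{M{\left(1,137 \right)} + 10291} = \sqrt{\left(832 - 548\right) + 10291} = \sqrt{284 + 10291} = \sqrt{10575} = 15 \sqrt{47}$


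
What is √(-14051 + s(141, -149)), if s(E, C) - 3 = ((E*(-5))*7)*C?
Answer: √721267 ≈ 849.27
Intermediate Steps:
s(E, C) = 3 - 35*C*E (s(E, C) = 3 + ((E*(-5))*7)*C = 3 + (-5*E*7)*C = 3 + (-35*E)*C = 3 - 35*C*E)
√(-14051 + s(141, -149)) = √(-14051 + (3 - 35*(-149)*141)) = √(-14051 + (3 + 735315)) = √(-14051 + 735318) = √721267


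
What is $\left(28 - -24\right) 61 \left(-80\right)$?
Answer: $-253760$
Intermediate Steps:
$\left(28 - -24\right) 61 \left(-80\right) = \left(28 + 24\right) 61 \left(-80\right) = 52 \cdot 61 \left(-80\right) = 3172 \left(-80\right) = -253760$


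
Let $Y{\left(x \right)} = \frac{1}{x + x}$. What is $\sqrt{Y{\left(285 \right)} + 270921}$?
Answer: $\frac{\sqrt{88022233470}}{570} \approx 520.5$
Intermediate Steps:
$Y{\left(x \right)} = \frac{1}{2 x}$
$\sqrt{Y{\left(285 \right)} + 270921} = \sqrt{\frac{1}{2 \cdot 285} + 270921} = \sqrt{\frac{1}{2} \cdot \frac{1}{285} + 270921} = \sqrt{\frac{1}{570} + 270921} = \sqrt{\frac{154424971}{570}} = \frac{\sqrt{88022233470}}{570}$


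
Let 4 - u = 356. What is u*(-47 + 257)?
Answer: -73920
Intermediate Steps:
u = -352 (u = 4 - 1*356 = 4 - 356 = -352)
u*(-47 + 257) = -352*(-47 + 257) = -352*210 = -73920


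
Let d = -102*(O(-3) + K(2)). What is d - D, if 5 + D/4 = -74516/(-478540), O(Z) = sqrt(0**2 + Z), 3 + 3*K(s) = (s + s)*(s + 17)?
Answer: -294615886/119635 - 102*I*sqrt(3) ≈ -2462.6 - 176.67*I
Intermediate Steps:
K(s) = -1 + 2*s*(17 + s)/3 (K(s) = -1 + ((s + s)*(s + 17))/3 = -1 + ((2*s)*(17 + s))/3 = -1 + (2*s*(17 + s))/3 = -1 + 2*s*(17 + s)/3)
O(Z) = sqrt(Z) (O(Z) = sqrt(0 + Z) = sqrt(Z))
d = -2482 - 102*I*sqrt(3) (d = -102*(sqrt(-3) + (-1 + (2/3)*2**2 + (34/3)*2)) = -102*(I*sqrt(3) + (-1 + (2/3)*4 + 68/3)) = -102*(I*sqrt(3) + (-1 + 8/3 + 68/3)) = -102*(I*sqrt(3) + 73/3) = -102*(73/3 + I*sqrt(3)) = -2482 - 102*I*sqrt(3) ≈ -2482.0 - 176.67*I)
D = -2318184/119635 (D = -20 + 4*(-74516/(-478540)) = -20 + 4*(-74516*(-1/478540)) = -20 + 4*(18629/119635) = -20 + 74516/119635 = -2318184/119635 ≈ -19.377)
d - D = (-2482 - 102*I*sqrt(3)) - 1*(-2318184/119635) = (-2482 - 102*I*sqrt(3)) + 2318184/119635 = -294615886/119635 - 102*I*sqrt(3)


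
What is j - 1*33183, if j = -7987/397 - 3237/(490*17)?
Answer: -109804329629/3307010 ≈ -33204.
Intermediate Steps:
j = -67816799/3307010 (j = -7987*1/397 - 3237/8330 = -7987/397 - 3237*1/8330 = -7987/397 - 3237/8330 = -67816799/3307010 ≈ -20.507)
j - 1*33183 = -67816799/3307010 - 1*33183 = -67816799/3307010 - 33183 = -109804329629/3307010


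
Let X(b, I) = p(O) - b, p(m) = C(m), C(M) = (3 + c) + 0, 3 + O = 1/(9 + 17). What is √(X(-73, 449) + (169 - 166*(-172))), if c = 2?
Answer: √28799 ≈ 169.70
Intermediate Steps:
O = -77/26 (O = -3 + 1/(9 + 17) = -3 + 1/26 = -77/26 ≈ -2.9615)
C(M) = 5 (C(M) = (3 + 2) + 0 = 5 + 0 = 5)
p(m) = 5
X(b, I) = 5 - b
√(X(-73, 449) + (169 - 166*(-172))) = √((5 - 1*(-73)) + (169 - 166*(-172))) = √((5 + 73) + (169 + 28552)) = √(78 + 28721) = √28799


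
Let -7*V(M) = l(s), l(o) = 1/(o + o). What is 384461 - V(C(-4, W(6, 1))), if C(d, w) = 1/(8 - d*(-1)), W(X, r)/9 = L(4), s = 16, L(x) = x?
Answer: 86119265/224 ≈ 3.8446e+5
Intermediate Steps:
W(X, r) = 36 (W(X, r) = 9*4 = 36)
l(o) = 1/(2*o)
C(d, w) = 1/(8 + d)
V(M) = -1/224 (V(M) = -1/(14*16) = -1/7*1/32 = -1/224)
384461 - V(C(-4, W(6, 1))) = 384461 - 1*(-1/224) = 384461 + 1/224 = 86119265/224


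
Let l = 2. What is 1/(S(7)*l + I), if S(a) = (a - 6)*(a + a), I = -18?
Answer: ⅒ ≈ 0.10000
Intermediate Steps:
S(a) = 2*a*(-6 + a) (S(a) = (-6 + a)*(2*a) = 2*a*(-6 + a))
1/(S(7)*l + I) = 1/((2*7*(-6 + 7))*2 - 18) = 1/((2*7*1)*2 - 18) = 1/(14*2 - 18) = 1/(28 - 18) = 1/10 = ⅒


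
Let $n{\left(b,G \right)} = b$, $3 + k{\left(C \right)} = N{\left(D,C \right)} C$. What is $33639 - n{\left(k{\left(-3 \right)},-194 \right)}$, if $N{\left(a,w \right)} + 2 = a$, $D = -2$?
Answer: $33630$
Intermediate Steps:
$N{\left(a,w \right)} = -2 + a$
$k{\left(C \right)} = -3 - 4 C$ ($k{\left(C \right)} = -3 + \left(-2 - 2\right) C = -3 - 4 C$)
$33639 - n{\left(k{\left(-3 \right)},-194 \right)} = 33639 - \left(-3 - -12\right) = 33639 - \left(-3 + 12\right) = 33639 - 9 = 33630$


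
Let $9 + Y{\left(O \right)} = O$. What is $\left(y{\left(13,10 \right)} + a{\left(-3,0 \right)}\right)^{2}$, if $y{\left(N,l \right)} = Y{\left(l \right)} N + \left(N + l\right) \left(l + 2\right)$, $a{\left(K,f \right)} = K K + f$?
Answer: $88804$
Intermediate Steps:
$Y{\left(O \right)} = -9 + O$
$a{\left(K,f \right)} = f + K^{2}$ ($a{\left(K,f \right)} = K^{2} + f = f + K^{2}$)
$y{\left(N,l \right)} = N \left(-9 + l\right) + \left(2 + l\right) \left(N + l\right)$ ($y{\left(N,l \right)} = \left(-9 + l\right) N + \left(N + l\right) \left(l + 2\right) = N \left(-9 + l\right) + \left(N + l\right) \left(2 + l\right) = N \left(-9 + l\right) + \left(2 + l\right) \left(N + l\right)$)
$\left(y{\left(13,10 \right)} + a{\left(-3,0 \right)}\right)^{2} = \left(\left(10^{2} - 91 + 2 \cdot 10 + 2 \cdot 13 \cdot 10\right) + \left(0 + \left(-3\right)^{2}\right)\right)^{2} = \left(\left(100 - 91 + 20 + 260\right) + \left(0 + 9\right)\right)^{2} = \left(289 + 9\right)^{2} = 298^{2} = 88804$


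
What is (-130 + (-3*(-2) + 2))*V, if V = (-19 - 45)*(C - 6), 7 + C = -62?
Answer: -585600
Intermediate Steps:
C = -69 (C = -7 - 62 = -69)
V = 4800 (V = (-19 - 45)*(-69 - 6) = -64*(-75) = 4800)
(-130 + (-3*(-2) + 2))*V = (-130 + (-3*(-2) + 2))*4800 = (-130 + (6 + 2))*4800 = (-130 + 8)*4800 = -122*4800 = -585600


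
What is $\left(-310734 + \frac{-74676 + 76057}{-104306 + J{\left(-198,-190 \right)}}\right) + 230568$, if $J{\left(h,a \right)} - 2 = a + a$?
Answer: $- \frac{8392098925}{104684} \approx -80166.0$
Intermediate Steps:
$J{\left(h,a \right)} = 2 + 2 a$ ($J{\left(h,a \right)} = 2 + \left(a + a\right) = 2 + 2 a$)
$\left(-310734 + \frac{-74676 + 76057}{-104306 + J{\left(-198,-190 \right)}}\right) + 230568 = \left(-310734 + \frac{-74676 + 76057}{-104306 + \left(2 + 2 \left(-190\right)\right)}\right) + 230568 = \left(-310734 + \frac{1381}{-104306 + \left(2 - 380\right)}\right) + 230568 = \left(-310734 + \frac{1381}{-104306 - 378}\right) + 230568 = \left(-310734 + \frac{1381}{-104684}\right) + 230568 = \left(-310734 + 1381 \left(- \frac{1}{104684}\right)\right) + 230568 = \left(-310734 - \frac{1381}{104684}\right) + 230568 = - \frac{32528879437}{104684} + 230568 = - \frac{8392098925}{104684}$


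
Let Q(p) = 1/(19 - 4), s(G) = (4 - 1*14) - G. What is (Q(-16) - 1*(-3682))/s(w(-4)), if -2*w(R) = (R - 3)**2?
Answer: 110462/435 ≈ 253.94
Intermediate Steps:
w(R) = -(-3 + R)**2/2 (w(R) = -(R - 3)**2/2 = -(-3 + R)**2/2)
s(G) = -10 - G (s(G) = (4 - 14) - G = -10 - G)
Q(p) = 1/15
(Q(-16) - 1*(-3682))/s(w(-4)) = (1/15 - 1*(-3682))/(-10 - (-1)*(-3 - 4)**2/2) = (1/15 + 3682)/(-10 - (-1)*(-7)**2/2) = 55231/(15*(-10 - (-1)*49/2)) = 55231/(15*(-10 - 1*(-49/2))) = 55231/(15*(-10 + 49/2)) = 55231/(15*(29/2)) = (55231/15)*(2/29) = 110462/435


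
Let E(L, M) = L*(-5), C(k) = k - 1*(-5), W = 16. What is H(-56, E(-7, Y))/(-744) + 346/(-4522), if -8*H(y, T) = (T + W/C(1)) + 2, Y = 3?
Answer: -2820029/40372416 ≈ -0.069850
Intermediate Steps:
C(k) = 5 + k (C(k) = k + 5 = 5 + k)
E(L, M) = -5*L
H(y, T) = -7/12 - T/8 (H(y, T) = -((T + 16/(5 + 1)) + 2)/8 = -((T + 16/6) + 2)/8 = -((T + 16*(⅙)) + 2)/8 = -((T + 8/3) + 2)/8 = -((8/3 + T) + 2)/8 = -(14/3 + T)/8 = -7/12 - T/8)
H(-56, E(-7, Y))/(-744) + 346/(-4522) = (-7/12 - (-5)*(-7)/8)/(-744) + 346/(-4522) = (-7/12 - ⅛*35)*(-1/744) + 346*(-1/4522) = (-7/12 - 35/8)*(-1/744) - 173/2261 = -119/24*(-1/744) - 173/2261 = 119/17856 - 173/2261 = -2820029/40372416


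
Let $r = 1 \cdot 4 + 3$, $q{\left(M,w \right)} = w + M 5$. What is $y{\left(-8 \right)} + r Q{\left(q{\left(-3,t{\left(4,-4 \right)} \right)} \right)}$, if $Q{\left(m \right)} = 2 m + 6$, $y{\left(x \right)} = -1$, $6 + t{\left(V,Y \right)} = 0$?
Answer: $-253$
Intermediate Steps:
$t{\left(V,Y \right)} = -6$ ($t{\left(V,Y \right)} = -6 + 0 = -6$)
$q{\left(M,w \right)} = w + 5 M$
$Q{\left(m \right)} = 6 + 2 m$
$r = 7$ ($r = 4 + 3 = 7$)
$y{\left(-8 \right)} + r Q{\left(q{\left(-3,t{\left(4,-4 \right)} \right)} \right)} = -1 + 7 \left(6 + 2 \left(-6 + 5 \left(-3\right)\right)\right) = -1 + 7 \left(6 + 2 \left(-6 - 15\right)\right) = -1 + 7 \left(6 + 2 \left(-21\right)\right) = -1 + 7 \left(6 - 42\right) = -1 + 7 \left(-36\right) = -1 - 252 = -253$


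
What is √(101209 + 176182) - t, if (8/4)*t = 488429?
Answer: -488429/2 + √277391 ≈ -2.4369e+5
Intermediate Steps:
t = 488429/2 (t = (½)*488429 = 488429/2 ≈ 2.4421e+5)
√(101209 + 176182) - t = √(101209 + 176182) - 1*488429/2 = √277391 - 488429/2 = -488429/2 + √277391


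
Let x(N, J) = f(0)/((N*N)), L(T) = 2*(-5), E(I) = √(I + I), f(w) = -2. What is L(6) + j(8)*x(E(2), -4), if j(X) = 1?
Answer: -21/2 ≈ -10.500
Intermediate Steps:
E(I) = √2*√I (E(I) = √(2*I) = √2*√I)
L(T) = -10
x(N, J) = -2/N²
L(6) + j(8)*x(E(2), -4) = -10 + 1*(-2/(√2*√2)²) = -10 + 1*(-2/2²) = -10 + 1*(-2*¼) = -10 + 1*(-½) = -10 - ½ = -21/2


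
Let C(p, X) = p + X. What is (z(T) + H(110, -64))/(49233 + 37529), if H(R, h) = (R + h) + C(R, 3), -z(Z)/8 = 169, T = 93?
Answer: -1193/86762 ≈ -0.013750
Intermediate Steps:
C(p, X) = X + p
z(Z) = -1352 (z(Z) = -8*169 = -1352)
H(R, h) = 3 + h + 2*R (H(R, h) = (R + h) + (3 + R) = 3 + h + 2*R)
(z(T) + H(110, -64))/(49233 + 37529) = (-1352 + (3 - 64 + 2*110))/(49233 + 37529) = (-1352 + (3 - 64 + 220))/86762 = (-1352 + 159)*(1/86762) = -1193*1/86762 = -1193/86762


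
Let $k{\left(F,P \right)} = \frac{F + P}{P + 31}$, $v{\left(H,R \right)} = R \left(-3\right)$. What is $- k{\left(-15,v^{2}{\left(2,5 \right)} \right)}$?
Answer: $- \frac{105}{128} \approx -0.82031$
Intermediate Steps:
$v{\left(H,R \right)} = - 3 R$
$k{\left(F,P \right)} = \frac{F + P}{31 + P}$
$- k{\left(-15,v^{2}{\left(2,5 \right)} \right)} = - \frac{-15 + \left(\left(-3\right) 5\right)^{2}}{31 + \left(\left(-3\right) 5\right)^{2}} = - \frac{-15 + \left(-15\right)^{2}}{31 + \left(-15\right)^{2}} = - \frac{-15 + 225}{31 + 225} = - \frac{210}{256} = \left(-1\right) \frac{105}{128} = - \frac{105}{128}$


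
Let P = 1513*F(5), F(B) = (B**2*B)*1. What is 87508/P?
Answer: 87508/189125 ≈ 0.46270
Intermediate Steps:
F(B) = B**3 (F(B) = B**3*1 = B**3)
P = 189125 (P = 1513*5**3 = 1513*125 = 189125)
87508/P = 87508/189125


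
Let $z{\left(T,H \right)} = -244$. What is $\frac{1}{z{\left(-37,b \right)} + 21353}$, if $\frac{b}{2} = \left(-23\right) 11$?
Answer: $\frac{1}{21109} \approx 4.7373 \cdot 10^{-5}$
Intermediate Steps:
$b = -506$ ($b = 2 \left(\left(-23\right) 11\right) = 2 \left(-253\right) = -506$)
$\frac{1}{z{\left(-37,b \right)} + 21353} = \frac{1}{-244 + 21353} = \frac{1}{21109}$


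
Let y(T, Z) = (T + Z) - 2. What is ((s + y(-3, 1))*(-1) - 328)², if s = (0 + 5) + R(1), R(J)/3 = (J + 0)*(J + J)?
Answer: 112225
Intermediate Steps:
R(J) = 6*J² (R(J) = 3*((J + 0)*(J + J)) = 3*(J*(2*J)) = 3*(2*J²) = 6*J²)
y(T, Z) = -2 + T + Z
s = 11 (s = (0 + 5) + 6*1² = 5 + 6*1 = 5 + 6 = 11)
((s + y(-3, 1))*(-1) - 328)² = ((11 + (-2 - 3 + 1))*(-1) - 328)² = ((11 - 4)*(-1) - 328)² = (7*(-1) - 328)² = (-7 - 328)² = (-335)² = 112225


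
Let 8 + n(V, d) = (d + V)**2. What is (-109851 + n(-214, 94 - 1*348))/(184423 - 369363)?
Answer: -3119/5284 ≈ -0.59027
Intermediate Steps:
n(V, d) = -8 + (V + d)**2 (n(V, d) = -8 + (d + V)**2 = -8 + (V + d)**2)
(-109851 + n(-214, 94 - 1*348))/(184423 - 369363) = (-109851 + (-8 + (-214 + (94 - 1*348))**2))/(184423 - 369363) = (-109851 + (-8 + (-214 + (94 - 348))**2))/(-184940) = (-109851 + (-8 + (-214 - 254)**2))*(-1/184940) = (-109851 + (-8 + (-468)**2))*(-1/184940) = (-109851 + (-8 + 219024))*(-1/184940) = (-109851 + 219016)*(-1/184940) = 109165*(-1/184940) = -3119/5284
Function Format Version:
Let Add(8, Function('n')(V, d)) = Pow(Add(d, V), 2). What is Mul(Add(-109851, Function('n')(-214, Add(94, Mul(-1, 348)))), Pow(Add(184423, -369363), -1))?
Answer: Rational(-3119, 5284) ≈ -0.59027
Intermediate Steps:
Function('n')(V, d) = Add(-8, Pow(Add(V, d), 2)) (Function('n')(V, d) = Add(-8, Pow(Add(d, V), 2)) = Add(-8, Pow(Add(V, d), 2)))
Mul(Add(-109851, Function('n')(-214, Add(94, Mul(-1, 348)))), Pow(Add(184423, -369363), -1)) = Mul(Add(-109851, Add(-8, Pow(Add(-214, Add(94, Mul(-1, 348))), 2))), Pow(Add(184423, -369363), -1)) = Mul(Add(-109851, Add(-8, Pow(Add(-214, Add(94, -348)), 2))), Pow(-184940, -1)) = Mul(Add(-109851, Add(-8, Pow(Add(-214, -254), 2))), Rational(-1, 184940)) = Mul(Add(-109851, Add(-8, Pow(-468, 2))), Rational(-1, 184940)) = Mul(Add(-109851, Add(-8, 219024)), Rational(-1, 184940)) = Mul(Add(-109851, 219016), Rational(-1, 184940)) = Mul(109165, Rational(-1, 184940)) = Rational(-3119, 5284)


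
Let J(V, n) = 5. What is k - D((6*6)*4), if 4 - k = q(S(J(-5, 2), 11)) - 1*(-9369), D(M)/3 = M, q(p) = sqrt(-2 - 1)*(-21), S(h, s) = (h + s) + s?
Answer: -9797 + 21*I*sqrt(3) ≈ -9797.0 + 36.373*I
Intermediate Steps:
S(h, s) = h + 2*s
q(p) = -21*I*sqrt(3) (q(p) = sqrt(-3)*(-21) = (I*sqrt(3))*(-21) = -21*I*sqrt(3))
D(M) = 3*M
k = -9365 + 21*I*sqrt(3) (k = 4 - (-21*I*sqrt(3) - 1*(-9369)) = 4 - (-21*I*sqrt(3) + 9369) = 4 - (9369 - 21*I*sqrt(3)) = 4 + (-9369 + 21*I*sqrt(3)) = -9365 + 21*I*sqrt(3) ≈ -9365.0 + 36.373*I)
k - D((6*6)*4) = (-9365 + 21*I*sqrt(3)) - 3*(6*6)*4 = (-9365 + 21*I*sqrt(3)) - 3*36*4 = (-9365 + 21*I*sqrt(3)) - 3*144 = (-9365 + 21*I*sqrt(3)) - 1*432 = (-9365 + 21*I*sqrt(3)) - 432 = -9797 + 21*I*sqrt(3)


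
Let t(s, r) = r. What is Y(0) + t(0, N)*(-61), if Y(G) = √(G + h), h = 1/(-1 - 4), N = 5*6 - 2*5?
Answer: -1220 + I*√5/5 ≈ -1220.0 + 0.44721*I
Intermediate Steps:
N = 20 (N = 30 - 10 = 20)
h = -⅕ (h = 1/(-5) = -⅕ ≈ -0.20000)
Y(G) = √(-⅕ + G) (Y(G) = √(G - ⅕) = √(-⅕ + G))
Y(0) + t(0, N)*(-61) = √(-5 + 25*0)/5 + 20*(-61) = √(-5 + 0)/5 - 1220 = √(-5)/5 - 1220 = (I*√5)/5 - 1220 = I*√5/5 - 1220 = -1220 + I*√5/5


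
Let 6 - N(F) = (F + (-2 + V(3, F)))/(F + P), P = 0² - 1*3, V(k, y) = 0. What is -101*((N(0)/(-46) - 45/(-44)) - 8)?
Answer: 2175035/3036 ≈ 716.42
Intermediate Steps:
P = -3 (P = 0 - 3 = -3)
N(F) = 6 - (-2 + F)/(-3 + F) (N(F) = 6 - (F + (-2 + 0))/(F - 3) = 6 - (F - 2)/(-3 + F) = 6 - (-2 + F)/(-3 + F))
-101*((N(0)/(-46) - 45/(-44)) - 8) = -101*((((-16 + 5*0)/(-3 + 0))/(-46) - 45/(-44)) - 8) = -101*((((-16 + 0)/(-3))*(-1/46) - 45*(-1/44)) - 8) = -101*((-⅓*(-16)*(-1/46) + 45/44) - 8) = -101*(((16/3)*(-1/46) + 45/44) - 8) = -101*((-8/69 + 45/44) - 8) = -101*(2753/3036 - 8) = -101*(-21535/3036) = 2175035/3036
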